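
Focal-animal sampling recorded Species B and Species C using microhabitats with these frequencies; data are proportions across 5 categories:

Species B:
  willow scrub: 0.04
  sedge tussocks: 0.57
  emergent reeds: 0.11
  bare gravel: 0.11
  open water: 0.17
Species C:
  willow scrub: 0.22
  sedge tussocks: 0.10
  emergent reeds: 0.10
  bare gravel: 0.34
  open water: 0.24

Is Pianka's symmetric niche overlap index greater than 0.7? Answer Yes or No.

No

Σ p₁ᵢp₂ᵢ = 0.0088 + 0.0570 + 0.0110 + 0.0374 + 0.0408 = 0.1550
Σp_1ᵢ² = 0.04² + 0.57² + 0.11² + 0.11² + 0.17² = 0.0016 + 0.3249 + 0.0121 + 0.0121 + 0.0289 = 0.3796
Σp_2ᵢ² = 0.22² + 0.10² + 0.10² + 0.34² + 0.24² = 0.0484 + 0.0100 + 0.0100 + 0.1156 + 0.0576 = 0.2416
O = 0.1550 / √(0.3796 × 0.2416) = 0.1550 / 0.30284 = 0.5118
O = 0.5118 < 0.7 → No.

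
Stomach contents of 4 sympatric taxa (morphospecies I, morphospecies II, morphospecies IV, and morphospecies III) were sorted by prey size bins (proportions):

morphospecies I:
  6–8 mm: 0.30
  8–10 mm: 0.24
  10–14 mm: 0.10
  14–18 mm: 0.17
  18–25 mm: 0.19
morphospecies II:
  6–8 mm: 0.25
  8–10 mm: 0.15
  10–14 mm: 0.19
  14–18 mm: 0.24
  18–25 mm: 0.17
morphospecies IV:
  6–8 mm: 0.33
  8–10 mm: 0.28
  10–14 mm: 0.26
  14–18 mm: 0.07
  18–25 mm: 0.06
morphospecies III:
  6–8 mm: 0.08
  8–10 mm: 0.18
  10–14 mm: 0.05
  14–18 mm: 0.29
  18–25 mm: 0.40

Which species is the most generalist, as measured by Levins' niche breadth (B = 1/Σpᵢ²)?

Σp_Iᵢ² = 0.30² + 0.24² + 0.10² + 0.17² + 0.19² = 0.0900 + 0.0576 + 0.0100 + 0.0289 + 0.0361 = 0.2226
B_I = 1 / 0.2226 = 4.4924
Σp_IIᵢ² = 0.25² + 0.15² + 0.19² + 0.24² + 0.17² = 0.0625 + 0.0225 + 0.0361 + 0.0576 + 0.0289 = 0.2076
B_II = 1 / 0.2076 = 4.8170
Σp_IVᵢ² = 0.33² + 0.28² + 0.26² + 0.07² + 0.06² = 0.1089 + 0.0784 + 0.0676 + 0.0049 + 0.0036 = 0.2634
B_IV = 1 / 0.2634 = 3.7965
Σp_IIIᵢ² = 0.08² + 0.18² + 0.05² + 0.29² + 0.40² = 0.0064 + 0.0324 + 0.0025 + 0.0841 + 0.1600 = 0.2854
B_III = 1 / 0.2854 = 3.5039
Highest B → broadest niche (most generalist): morphospecies II (B = 4.82).

morphospecies II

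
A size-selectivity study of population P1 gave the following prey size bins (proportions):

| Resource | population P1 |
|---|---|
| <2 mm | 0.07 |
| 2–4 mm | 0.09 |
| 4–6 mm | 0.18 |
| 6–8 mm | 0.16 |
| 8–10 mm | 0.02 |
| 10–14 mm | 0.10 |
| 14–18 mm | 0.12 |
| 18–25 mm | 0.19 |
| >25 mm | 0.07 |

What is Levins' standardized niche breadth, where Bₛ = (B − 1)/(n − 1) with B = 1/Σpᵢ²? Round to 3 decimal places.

Σpᵢ² = 0.07² + 0.09² + 0.18² + 0.16² + 0.02² + 0.10² + 0.12² + 0.19² + 0.07² = 0.0049 + 0.0081 + 0.0324 + 0.0256 + 0.0004 + 0.0100 + 0.0144 + 0.0361 + 0.0049 = 0.1368
B = 1 / 0.1368 = 7.30994
Bₛ = (B − 1)/(n − 1) = (7.30994 − 1)/(9 − 1) = 6.30994/8 = 0.78874

0.789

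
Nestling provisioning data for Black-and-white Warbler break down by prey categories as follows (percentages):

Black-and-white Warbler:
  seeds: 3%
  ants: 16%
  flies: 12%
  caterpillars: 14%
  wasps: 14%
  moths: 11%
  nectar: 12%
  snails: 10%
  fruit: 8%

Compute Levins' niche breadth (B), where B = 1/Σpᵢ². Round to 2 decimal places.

8.13

Convert percentages to proportions (divide by 100).
Σpᵢ² = 0.03² + 0.16² + 0.12² + 0.14² + 0.14² + 0.11² + 0.12² + 0.10² + 0.08² = 0.0009 + 0.0256 + 0.0144 + 0.0196 + 0.0196 + 0.0121 + 0.0144 + 0.0100 + 0.0064 = 0.1230
B = 1 / 0.1230 = 8.1301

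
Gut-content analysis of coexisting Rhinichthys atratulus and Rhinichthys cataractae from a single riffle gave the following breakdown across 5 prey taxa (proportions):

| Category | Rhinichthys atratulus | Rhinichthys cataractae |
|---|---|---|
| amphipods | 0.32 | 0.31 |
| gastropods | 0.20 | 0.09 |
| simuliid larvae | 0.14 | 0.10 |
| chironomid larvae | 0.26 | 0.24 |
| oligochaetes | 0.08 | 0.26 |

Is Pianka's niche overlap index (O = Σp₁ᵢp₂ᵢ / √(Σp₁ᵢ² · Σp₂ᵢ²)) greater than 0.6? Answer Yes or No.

Yes

Σ p₁ᵢp₂ᵢ = 0.0992 + 0.0180 + 0.0140 + 0.0624 + 0.0208 = 0.2144
Σp_1ᵢ² = 0.32² + 0.20² + 0.14² + 0.26² + 0.08² = 0.1024 + 0.0400 + 0.0196 + 0.0676 + 0.0064 = 0.2360
Σp_2ᵢ² = 0.31² + 0.09² + 0.10² + 0.24² + 0.26² = 0.0961 + 0.0081 + 0.0100 + 0.0576 + 0.0676 = 0.2394
O = 0.2144 / √(0.2360 × 0.2394) = 0.2144 / 0.23769 = 0.9020
O = 0.9020 > 0.6 → Yes.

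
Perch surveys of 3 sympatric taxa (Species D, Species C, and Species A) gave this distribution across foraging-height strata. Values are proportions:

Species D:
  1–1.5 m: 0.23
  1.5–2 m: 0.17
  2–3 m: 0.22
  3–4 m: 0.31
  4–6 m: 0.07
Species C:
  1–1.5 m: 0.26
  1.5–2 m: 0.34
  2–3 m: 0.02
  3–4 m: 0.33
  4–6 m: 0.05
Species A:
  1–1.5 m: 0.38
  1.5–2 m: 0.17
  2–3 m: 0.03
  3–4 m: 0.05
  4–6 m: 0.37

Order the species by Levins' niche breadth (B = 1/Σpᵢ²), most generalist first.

Σp_Dᵢ² = 0.23² + 0.17² + 0.22² + 0.31² + 0.07² = 0.0529 + 0.0289 + 0.0484 + 0.0961 + 0.0049 = 0.2312
B_D = 1 / 0.2312 = 4.3253
Σp_Cᵢ² = 0.26² + 0.34² + 0.02² + 0.33² + 0.05² = 0.0676 + 0.1156 + 0.0004 + 0.1089 + 0.0025 = 0.2950
B_C = 1 / 0.2950 = 3.3898
Σp_Aᵢ² = 0.38² + 0.17² + 0.03² + 0.05² + 0.37² = 0.1444 + 0.0289 + 0.0009 + 0.0025 + 0.1369 = 0.3136
B_A = 1 / 0.3136 = 3.1888
Ranking by B (broadest → narrowest): Species D (4.33) > Species C (3.39) > Species A (3.19)

Species D > Species C > Species A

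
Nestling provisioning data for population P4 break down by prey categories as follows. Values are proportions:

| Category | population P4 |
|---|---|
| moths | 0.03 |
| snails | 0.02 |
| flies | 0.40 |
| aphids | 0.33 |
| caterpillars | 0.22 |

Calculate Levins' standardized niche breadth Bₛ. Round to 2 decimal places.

0.53

Σpᵢ² = 0.03² + 0.02² + 0.40² + 0.33² + 0.22² = 0.0009 + 0.0004 + 0.1600 + 0.1089 + 0.0484 = 0.3186
B = 1 / 0.3186 = 3.1387
Bₛ = (B − 1)/(n − 1) = (3.1387 − 1)/(5 − 1) = 2.1387/4 = 0.5347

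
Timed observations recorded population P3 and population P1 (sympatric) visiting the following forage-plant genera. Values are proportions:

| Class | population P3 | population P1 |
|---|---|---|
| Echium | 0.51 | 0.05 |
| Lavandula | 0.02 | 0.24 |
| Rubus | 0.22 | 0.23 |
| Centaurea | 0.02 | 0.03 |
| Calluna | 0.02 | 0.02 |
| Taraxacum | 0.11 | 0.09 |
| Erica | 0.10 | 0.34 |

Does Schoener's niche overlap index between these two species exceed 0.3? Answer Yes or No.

Yes

Σ|p₁ᵢ − p₂ᵢ| = 0.46 + 0.22 + 0.01 + 0.01 + 0.00 + 0.02 + 0.24 = 0.96
D = 1 − ½ × 0.96 = 1 − 0.480 = 0.5200
D = 0.5200 > 0.3 → Yes.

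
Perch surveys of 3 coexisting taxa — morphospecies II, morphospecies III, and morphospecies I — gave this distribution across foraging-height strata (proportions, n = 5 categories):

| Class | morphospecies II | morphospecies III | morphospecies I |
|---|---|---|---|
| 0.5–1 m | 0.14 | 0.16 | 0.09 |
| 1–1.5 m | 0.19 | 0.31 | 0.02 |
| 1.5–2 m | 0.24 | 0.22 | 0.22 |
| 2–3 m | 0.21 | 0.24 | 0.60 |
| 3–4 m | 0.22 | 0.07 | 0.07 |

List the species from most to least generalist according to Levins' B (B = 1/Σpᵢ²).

morphospecies II > morphospecies III > morphospecies I

Σp_IIᵢ² = 0.14² + 0.19² + 0.24² + 0.21² + 0.22² = 0.0196 + 0.0361 + 0.0576 + 0.0441 + 0.0484 = 0.2058
B_II = 1 / 0.2058 = 4.8591
Σp_IIIᵢ² = 0.16² + 0.31² + 0.22² + 0.24² + 0.07² = 0.0256 + 0.0961 + 0.0484 + 0.0576 + 0.0049 = 0.2326
B_III = 1 / 0.2326 = 4.2992
Σp_Iᵢ² = 0.09² + 0.02² + 0.22² + 0.60² + 0.07² = 0.0081 + 0.0004 + 0.0484 + 0.3600 + 0.0049 = 0.4218
B_I = 1 / 0.4218 = 2.3708
Ranking by B (broadest → narrowest): morphospecies II (4.86) > morphospecies III (4.30) > morphospecies I (2.37)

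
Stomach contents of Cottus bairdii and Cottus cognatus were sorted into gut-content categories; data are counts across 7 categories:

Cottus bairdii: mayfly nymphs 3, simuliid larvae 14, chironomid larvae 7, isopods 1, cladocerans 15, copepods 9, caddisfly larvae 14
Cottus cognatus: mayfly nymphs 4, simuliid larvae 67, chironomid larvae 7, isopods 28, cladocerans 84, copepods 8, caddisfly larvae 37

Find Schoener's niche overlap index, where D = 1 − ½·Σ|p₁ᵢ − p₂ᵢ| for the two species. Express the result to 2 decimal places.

Proportions for Cottus bairdii (n=63): 3/63=0.0476, 14/63=0.2222, 7/63=0.1111, 1/63=0.0159, 15/63=0.2381, 9/63=0.1429, 14/63=0.2222
Proportions for Cottus cognatus (n=235): 4/235=0.0170, 67/235=0.2851, 7/235=0.0298, 28/235=0.1191, 84/235=0.3574, 8/235=0.0340, 37/235=0.1574
Σ|p₁ᵢ − p₂ᵢ| = 0.0306 + 0.0629 + 0.0813 + 0.1032 + 0.1193 + 0.1089 + 0.0648 = 0.5710
D = 1 − ½ × 0.5710 = 1 − 0.28550 = 0.71450

0.71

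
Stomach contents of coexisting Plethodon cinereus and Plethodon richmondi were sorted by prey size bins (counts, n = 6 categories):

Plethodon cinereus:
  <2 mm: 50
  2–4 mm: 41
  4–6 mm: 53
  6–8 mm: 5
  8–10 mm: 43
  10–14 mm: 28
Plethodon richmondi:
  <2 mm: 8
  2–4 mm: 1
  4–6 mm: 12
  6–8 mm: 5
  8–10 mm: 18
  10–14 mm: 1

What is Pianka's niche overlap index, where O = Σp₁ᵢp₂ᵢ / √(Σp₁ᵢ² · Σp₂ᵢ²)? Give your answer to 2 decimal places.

Proportions for Plethodon cinereus (n=220): 50/220=0.2273, 41/220=0.1864, 53/220=0.2409, 5/220=0.0227, 43/220=0.1955, 28/220=0.1273
Proportions for Plethodon richmondi (n=45): 8/45=0.1778, 1/45=0.0222, 12/45=0.2667, 5/45=0.1111, 18/45=0.4000, 1/45=0.0222
Σ p₁ᵢp₂ᵢ = 0.040414 + 0.004138 + 0.064248 + 0.002522 + 0.078200 + 0.002826 = 0.192348
Σp_1ᵢ² = 0.2273² + 0.1864² + 0.2409² + 0.0227² + 0.1955² + 0.1273² = 0.051665 + 0.034745 + 0.058033 + 0.000515 + 0.038220 + 0.016205 = 0.199383
Σp_2ᵢ² = 0.1778² + 0.0222² + 0.2667² + 0.1111² + 0.4000² + 0.0222² = 0.031613 + 0.000493 + 0.071129 + 0.012343 + 0.160000 + 0.000493 = 0.276071
O = 0.192348 / √(0.199383 × 0.276071) = 0.192348 / 0.2346143 = 0.8198

0.82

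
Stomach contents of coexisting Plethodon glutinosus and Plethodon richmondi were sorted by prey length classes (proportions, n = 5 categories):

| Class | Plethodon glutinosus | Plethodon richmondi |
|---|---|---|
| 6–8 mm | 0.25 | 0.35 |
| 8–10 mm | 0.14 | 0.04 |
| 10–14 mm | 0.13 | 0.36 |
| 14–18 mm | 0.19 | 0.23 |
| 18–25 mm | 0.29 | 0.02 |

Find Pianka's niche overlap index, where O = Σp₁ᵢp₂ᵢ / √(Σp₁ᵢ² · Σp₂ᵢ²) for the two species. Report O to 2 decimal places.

0.73

Σ p₁ᵢp₂ᵢ = 0.0875 + 0.0056 + 0.0468 + 0.0437 + 0.0058 = 0.1894
Σp_1ᵢ² = 0.25² + 0.14² + 0.13² + 0.19² + 0.29² = 0.0625 + 0.0196 + 0.0169 + 0.0361 + 0.0841 = 0.2192
Σp_2ᵢ² = 0.35² + 0.04² + 0.36² + 0.23² + 0.02² = 0.1225 + 0.0016 + 0.1296 + 0.0529 + 0.0004 = 0.3070
O = 0.1894 / √(0.2192 × 0.3070) = 0.1894 / 0.25941 = 0.7301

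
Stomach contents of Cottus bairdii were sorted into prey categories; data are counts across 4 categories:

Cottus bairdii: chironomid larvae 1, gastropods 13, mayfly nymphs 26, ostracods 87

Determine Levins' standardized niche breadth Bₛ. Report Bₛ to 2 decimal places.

Proportions for Cottus bairdii (n=127): 1/127=0.0079, 13/127=0.1024, 26/127=0.2047, 87/127=0.6850
Σpᵢ² = 0.0079² + 0.1024² + 0.2047² + 0.6850² = 0.000062 + 0.010486 + 0.041902 + 0.469225 = 0.521675
B = 1 / 0.521675 = 1.9169
Bₛ = (B − 1)/(n − 1) = (1.9169 − 1)/(4 − 1) = 0.9169/3 = 0.3056

0.31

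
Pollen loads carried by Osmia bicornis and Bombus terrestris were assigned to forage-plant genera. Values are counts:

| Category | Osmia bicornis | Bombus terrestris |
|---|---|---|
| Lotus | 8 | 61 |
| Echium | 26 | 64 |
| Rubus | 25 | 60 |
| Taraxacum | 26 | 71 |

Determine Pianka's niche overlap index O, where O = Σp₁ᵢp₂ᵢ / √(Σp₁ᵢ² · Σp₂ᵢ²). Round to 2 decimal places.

Proportions for Osmia bicornis (n=85): 8/85=0.0941, 26/85=0.3059, 25/85=0.2941, 26/85=0.3059
Proportions for Bombus terrestris (n=256): 61/256=0.2383, 64/256=0.2500, 60/256=0.2344, 71/256=0.2773
Σ p₁ᵢp₂ᵢ = 0.022424 + 0.076475 + 0.068937 + 0.084826 = 0.252662
Σp_1ᵢ² = 0.0941² + 0.3059² + 0.2941² + 0.3059² = 0.008855 + 0.093575 + 0.086495 + 0.093575 = 0.282500
Σp_2ᵢ² = 0.2383² + 0.2500² + 0.2344² + 0.2773² = 0.056787 + 0.062500 + 0.054943 + 0.076895 = 0.251125
O = 0.252662 / √(0.282500 × 0.251125) = 0.252662 / 0.2663509 = 0.9486

0.95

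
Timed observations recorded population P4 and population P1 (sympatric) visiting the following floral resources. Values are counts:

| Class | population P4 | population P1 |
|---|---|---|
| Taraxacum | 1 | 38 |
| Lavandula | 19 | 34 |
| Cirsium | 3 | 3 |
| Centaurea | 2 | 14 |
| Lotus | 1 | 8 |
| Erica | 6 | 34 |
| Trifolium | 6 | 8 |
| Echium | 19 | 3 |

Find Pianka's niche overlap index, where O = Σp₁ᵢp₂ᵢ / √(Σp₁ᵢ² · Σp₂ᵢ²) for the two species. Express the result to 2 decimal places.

Proportions for population P4 (n=57): 1/57=0.0175, 19/57=0.3333, 3/57=0.0526, 2/57=0.0351, 1/57=0.0175, 6/57=0.1053, 6/57=0.1053, 19/57=0.3333
Proportions for population P1 (n=142): 38/142=0.2676, 34/142=0.2394, 3/142=0.0211, 14/142=0.0986, 8/142=0.0563, 34/142=0.2394, 8/142=0.0563, 3/142=0.0211
Σ p₁ᵢp₂ᵢ = 0.004683 + 0.079792 + 0.001110 + 0.003461 + 0.000985 + 0.025209 + 0.005928 + 0.007033 = 0.128201
Σp_1ᵢ² = 0.0175² + 0.3333² + 0.0526² + 0.0351² + 0.0175² + 0.1053² + 0.1053² + 0.3333² = 0.000306 + 0.111089 + 0.002767 + 0.001232 + 0.000306 + 0.011088 + 0.011088 + 0.111089 = 0.248965
Σp_2ᵢ² = 0.2676² + 0.2394² + 0.0211² + 0.0986² + 0.0563² + 0.2394² + 0.0563² + 0.0211² = 0.071610 + 0.057312 + 0.000445 + 0.009722 + 0.003170 + 0.057312 + 0.003170 + 0.000445 = 0.203186
O = 0.128201 / √(0.248965 × 0.203186) = 0.128201 / 0.2249138 = 0.5700

0.57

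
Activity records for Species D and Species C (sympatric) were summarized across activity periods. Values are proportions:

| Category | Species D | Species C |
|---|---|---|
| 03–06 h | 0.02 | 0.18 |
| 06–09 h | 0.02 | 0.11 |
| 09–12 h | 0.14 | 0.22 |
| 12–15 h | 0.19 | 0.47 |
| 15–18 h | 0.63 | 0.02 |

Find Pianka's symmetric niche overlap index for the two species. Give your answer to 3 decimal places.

Σ p₁ᵢp₂ᵢ = 0.0036 + 0.0022 + 0.0308 + 0.0893 + 0.0126 = 0.1385
Σp_1ᵢ² = 0.02² + 0.02² + 0.14² + 0.19² + 0.63² = 0.0004 + 0.0004 + 0.0196 + 0.0361 + 0.3969 = 0.4534
Σp_2ᵢ² = 0.18² + 0.11² + 0.22² + 0.47² + 0.02² = 0.0324 + 0.0121 + 0.0484 + 0.2209 + 0.0004 = 0.3142
O = 0.1385 / √(0.4534 × 0.3142) = 0.1385 / 0.377436 = 0.36695

0.367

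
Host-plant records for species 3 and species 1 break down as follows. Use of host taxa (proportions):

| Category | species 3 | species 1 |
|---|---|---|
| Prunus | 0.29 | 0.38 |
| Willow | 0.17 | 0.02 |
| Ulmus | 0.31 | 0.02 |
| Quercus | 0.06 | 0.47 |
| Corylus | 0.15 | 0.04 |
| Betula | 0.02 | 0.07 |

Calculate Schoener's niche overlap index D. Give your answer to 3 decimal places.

Σ|p₁ᵢ − p₂ᵢ| = 0.09 + 0.15 + 0.29 + 0.41 + 0.11 + 0.05 = 1.10
D = 1 − ½ × 1.10 = 1 − 0.550 = 0.45000

0.450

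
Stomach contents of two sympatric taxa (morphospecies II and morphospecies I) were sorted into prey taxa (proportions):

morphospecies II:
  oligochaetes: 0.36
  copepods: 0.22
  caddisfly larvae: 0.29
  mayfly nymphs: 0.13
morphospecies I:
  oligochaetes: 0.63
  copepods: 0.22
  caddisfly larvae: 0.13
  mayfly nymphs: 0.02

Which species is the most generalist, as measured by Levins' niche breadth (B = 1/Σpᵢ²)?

Σp_IIᵢ² = 0.36² + 0.22² + 0.29² + 0.13² = 0.1296 + 0.0484 + 0.0841 + 0.0169 = 0.2790
B_II = 1 / 0.2790 = 3.5842
Σp_Iᵢ² = 0.63² + 0.22² + 0.13² + 0.02² = 0.3969 + 0.0484 + 0.0169 + 0.0004 = 0.4626
B_I = 1 / 0.4626 = 2.1617
Highest B → broadest niche (most generalist): morphospecies II (B = 3.58).

morphospecies II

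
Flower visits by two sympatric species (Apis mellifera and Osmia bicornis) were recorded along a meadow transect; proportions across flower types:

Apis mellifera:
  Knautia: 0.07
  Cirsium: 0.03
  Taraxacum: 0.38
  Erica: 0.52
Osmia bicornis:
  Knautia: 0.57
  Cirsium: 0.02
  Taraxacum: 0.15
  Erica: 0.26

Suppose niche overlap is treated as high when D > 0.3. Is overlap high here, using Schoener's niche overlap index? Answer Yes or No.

Yes

Σ|p₁ᵢ − p₂ᵢ| = 0.50 + 0.01 + 0.23 + 0.26 = 1.00
D = 1 − ½ × 1.00 = 1 − 0.500 = 0.5000
D = 0.5000 > 0.3 → Yes.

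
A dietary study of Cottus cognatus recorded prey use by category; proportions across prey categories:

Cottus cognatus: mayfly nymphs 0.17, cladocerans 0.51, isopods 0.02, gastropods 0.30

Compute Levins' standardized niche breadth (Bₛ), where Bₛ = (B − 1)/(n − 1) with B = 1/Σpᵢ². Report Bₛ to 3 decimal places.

0.545

Σpᵢ² = 0.17² + 0.51² + 0.02² + 0.30² = 0.0289 + 0.2601 + 0.0004 + 0.0900 = 0.3794
B = 1 / 0.3794 = 2.63574
Bₛ = (B − 1)/(n − 1) = (2.63574 − 1)/(4 − 1) = 1.63574/3 = 0.54525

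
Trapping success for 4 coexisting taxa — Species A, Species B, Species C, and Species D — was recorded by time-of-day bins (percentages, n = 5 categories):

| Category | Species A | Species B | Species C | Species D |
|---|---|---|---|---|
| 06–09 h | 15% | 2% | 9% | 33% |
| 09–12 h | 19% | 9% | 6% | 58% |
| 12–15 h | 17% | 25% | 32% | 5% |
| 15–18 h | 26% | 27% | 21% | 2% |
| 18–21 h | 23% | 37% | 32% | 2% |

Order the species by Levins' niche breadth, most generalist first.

Species A > Species C > Species B > Species D

Convert percentages to proportions (divide by 100).
Σp_Aᵢ² = 0.15² + 0.19² + 0.17² + 0.26² + 0.23² = 0.0225 + 0.0361 + 0.0289 + 0.0676 + 0.0529 = 0.2080
B_A = 1 / 0.2080 = 4.8077
Σp_Bᵢ² = 0.02² + 0.09² + 0.25² + 0.27² + 0.37² = 0.0004 + 0.0081 + 0.0625 + 0.0729 + 0.1369 = 0.2808
B_B = 1 / 0.2808 = 3.5613
Σp_Cᵢ² = 0.09² + 0.06² + 0.32² + 0.21² + 0.32² = 0.0081 + 0.0036 + 0.1024 + 0.0441 + 0.1024 = 0.2606
B_C = 1 / 0.2606 = 3.8373
Σp_Dᵢ² = 0.33² + 0.58² + 0.05² + 0.02² + 0.02² = 0.1089 + 0.3364 + 0.0025 + 0.0004 + 0.0004 = 0.4486
B_D = 1 / 0.4486 = 2.2292
Ranking by B (broadest → narrowest): Species A (4.81) > Species C (3.84) > Species B (3.56) > Species D (2.23)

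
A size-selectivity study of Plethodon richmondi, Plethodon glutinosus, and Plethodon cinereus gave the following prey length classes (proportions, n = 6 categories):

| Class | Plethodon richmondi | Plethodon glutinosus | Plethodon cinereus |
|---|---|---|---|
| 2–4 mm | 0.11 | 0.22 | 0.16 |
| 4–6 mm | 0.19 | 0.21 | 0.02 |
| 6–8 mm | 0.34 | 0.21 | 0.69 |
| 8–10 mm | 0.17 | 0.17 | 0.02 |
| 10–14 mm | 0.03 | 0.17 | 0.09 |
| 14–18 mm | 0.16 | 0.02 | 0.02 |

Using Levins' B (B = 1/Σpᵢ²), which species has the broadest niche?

Plethodon glutinosus

Σp_richᵢ² = 0.11² + 0.19² + 0.34² + 0.17² + 0.03² + 0.16² = 0.0121 + 0.0361 + 0.1156 + 0.0289 + 0.0009 + 0.0256 = 0.2192
B_rich = 1 / 0.2192 = 4.5620
Σp_glutᵢ² = 0.22² + 0.21² + 0.21² + 0.17² + 0.17² + 0.02² = 0.0484 + 0.0441 + 0.0441 + 0.0289 + 0.0289 + 0.0004 = 0.1948
B_glut = 1 / 0.1948 = 5.1335
Σp_cineᵢ² = 0.16² + 0.02² + 0.69² + 0.02² + 0.09² + 0.02² = 0.0256 + 0.0004 + 0.4761 + 0.0004 + 0.0081 + 0.0004 = 0.5110
B_cine = 1 / 0.5110 = 1.9569
Highest B → broadest niche (most generalist): Plethodon glutinosus (B = 5.13).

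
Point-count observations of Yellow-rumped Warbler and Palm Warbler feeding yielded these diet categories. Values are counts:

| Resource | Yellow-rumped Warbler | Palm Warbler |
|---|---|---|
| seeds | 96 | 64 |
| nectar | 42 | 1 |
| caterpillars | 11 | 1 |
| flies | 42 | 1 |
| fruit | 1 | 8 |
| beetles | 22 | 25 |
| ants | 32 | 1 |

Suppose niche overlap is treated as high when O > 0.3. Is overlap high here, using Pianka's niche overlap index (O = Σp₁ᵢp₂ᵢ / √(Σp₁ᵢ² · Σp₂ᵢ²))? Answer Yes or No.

Proportions for Yellow-rumped Warbler (n=246): 96/246=0.3902, 42/246=0.1707, 11/246=0.0447, 42/246=0.1707, 1/246=0.0041, 22/246=0.0894, 32/246=0.1301
Proportions for Palm Warbler (n=101): 64/101=0.6337, 1/101=0.0099, 1/101=0.0099, 1/101=0.0099, 8/101=0.0792, 25/101=0.2475, 1/101=0.0099
Σ p₁ᵢp₂ᵢ = 0.247270 + 0.001690 + 0.000443 + 0.001690 + 0.000325 + 0.022127 + 0.001288 = 0.274833
Σp_1ᵢ² = 0.3902² + 0.1707² + 0.0447² + 0.1707² + 0.0041² + 0.0894² + 0.1301² = 0.152256 + 0.029138 + 0.001998 + 0.029138 + 0.000017 + 0.007992 + 0.016926 = 0.237465
Σp_2ᵢ² = 0.6337² + 0.0099² + 0.0099² + 0.0099² + 0.0792² + 0.2475² + 0.0099² = 0.401576 + 0.000098 + 0.000098 + 0.000098 + 0.006273 + 0.061256 + 0.000098 = 0.469497
O = 0.274833 / √(0.237465 × 0.469497) = 0.274833 / 0.3338998 = 0.8231
O = 0.8231 > 0.3 → Yes.

Yes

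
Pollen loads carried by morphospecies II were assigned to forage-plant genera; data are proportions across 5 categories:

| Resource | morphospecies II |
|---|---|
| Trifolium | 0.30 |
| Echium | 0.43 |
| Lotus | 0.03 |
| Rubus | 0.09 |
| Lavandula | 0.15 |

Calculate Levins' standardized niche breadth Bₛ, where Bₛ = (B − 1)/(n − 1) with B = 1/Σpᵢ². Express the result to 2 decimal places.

0.57

Σpᵢ² = 0.30² + 0.43² + 0.03² + 0.09² + 0.15² = 0.0900 + 0.1849 + 0.0009 + 0.0081 + 0.0225 = 0.3064
B = 1 / 0.3064 = 3.2637
Bₛ = (B − 1)/(n − 1) = (3.2637 − 1)/(5 − 1) = 2.2637/4 = 0.5659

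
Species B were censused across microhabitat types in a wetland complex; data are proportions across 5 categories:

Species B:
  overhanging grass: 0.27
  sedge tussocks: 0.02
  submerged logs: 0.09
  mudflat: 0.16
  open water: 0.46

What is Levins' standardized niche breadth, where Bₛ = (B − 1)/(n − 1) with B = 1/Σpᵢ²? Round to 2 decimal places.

0.53

Σpᵢ² = 0.27² + 0.02² + 0.09² + 0.16² + 0.46² = 0.0729 + 0.0004 + 0.0081 + 0.0256 + 0.2116 = 0.3186
B = 1 / 0.3186 = 3.1387
Bₛ = (B − 1)/(n − 1) = (3.1387 − 1)/(5 − 1) = 2.1387/4 = 0.5347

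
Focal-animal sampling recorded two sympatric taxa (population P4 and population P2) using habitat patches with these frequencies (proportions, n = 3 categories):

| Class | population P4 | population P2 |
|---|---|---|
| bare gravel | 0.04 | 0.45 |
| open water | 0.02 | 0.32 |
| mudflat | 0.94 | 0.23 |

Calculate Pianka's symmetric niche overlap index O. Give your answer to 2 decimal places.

0.43

Σ p₁ᵢp₂ᵢ = 0.0180 + 0.0064 + 0.2162 = 0.2406
Σp_1ᵢ² = 0.04² + 0.02² + 0.94² = 0.0016 + 0.0004 + 0.8836 = 0.8856
Σp_2ᵢ² = 0.45² + 0.32² + 0.23² = 0.2025 + 0.1024 + 0.0529 = 0.3578
O = 0.2406 / √(0.8856 × 0.3578) = 0.2406 / 0.56291 = 0.4274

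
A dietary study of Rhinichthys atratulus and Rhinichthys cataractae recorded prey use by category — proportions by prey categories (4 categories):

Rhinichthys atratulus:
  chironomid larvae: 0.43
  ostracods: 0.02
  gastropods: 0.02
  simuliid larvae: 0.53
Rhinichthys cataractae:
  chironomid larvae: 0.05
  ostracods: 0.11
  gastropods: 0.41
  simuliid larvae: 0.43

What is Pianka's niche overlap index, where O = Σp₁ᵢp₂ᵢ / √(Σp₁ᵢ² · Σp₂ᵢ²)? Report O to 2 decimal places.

Σ p₁ᵢp₂ᵢ = 0.0215 + 0.0022 + 0.0082 + 0.2279 = 0.2598
Σp_1ᵢ² = 0.43² + 0.02² + 0.02² + 0.53² = 0.1849 + 0.0004 + 0.0004 + 0.2809 = 0.4666
Σp_2ᵢ² = 0.05² + 0.11² + 0.41² + 0.43² = 0.0025 + 0.0121 + 0.1681 + 0.1849 = 0.3676
O = 0.2598 / √(0.4666 × 0.3676) = 0.2598 / 0.41415 = 0.6273

0.63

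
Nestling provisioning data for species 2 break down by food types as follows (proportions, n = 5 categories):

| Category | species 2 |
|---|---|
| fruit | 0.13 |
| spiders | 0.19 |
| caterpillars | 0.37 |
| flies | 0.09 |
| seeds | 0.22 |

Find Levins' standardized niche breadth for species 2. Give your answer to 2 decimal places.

0.76

Σpᵢ² = 0.13² + 0.19² + 0.37² + 0.09² + 0.22² = 0.0169 + 0.0361 + 0.1369 + 0.0081 + 0.0484 = 0.2464
B = 1 / 0.2464 = 4.0584
Bₛ = (B − 1)/(n − 1) = (4.0584 − 1)/(5 − 1) = 3.0584/4 = 0.7646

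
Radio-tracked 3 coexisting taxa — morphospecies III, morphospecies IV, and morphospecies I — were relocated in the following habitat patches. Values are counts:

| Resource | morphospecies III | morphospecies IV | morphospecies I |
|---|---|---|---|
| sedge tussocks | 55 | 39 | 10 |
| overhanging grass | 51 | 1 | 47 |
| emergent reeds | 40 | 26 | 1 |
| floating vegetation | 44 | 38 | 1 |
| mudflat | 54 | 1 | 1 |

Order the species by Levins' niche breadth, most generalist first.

morphospecies III > morphospecies IV > morphospecies I

Proportions for morphospecies III (n=244): 55/244=0.2254, 51/244=0.2090, 40/244=0.1639, 44/244=0.1803, 54/244=0.2213
Proportions for morphospecies IV (n=105): 39/105=0.3714, 1/105=0.0095, 26/105=0.2476, 38/105=0.3619, 1/105=0.0095
Proportions for morphospecies I (n=60): 10/60=0.1667, 47/60=0.7833, 1/60=0.0167, 1/60=0.0167, 1/60=0.0167
Σp_IIIᵢ² = 0.2254² + 0.2090² + 0.1639² + 0.1803² + 0.2213² = 0.050805 + 0.043681 + 0.026863 + 0.032508 + 0.048974 = 0.202831
B_III = 1 / 0.202831 = 4.9302
Σp_IVᵢ² = 0.3714² + 0.0095² + 0.2476² + 0.3619² + 0.0095² = 0.137938 + 0.000090 + 0.061306 + 0.130972 + 0.000090 = 0.330396
B_IV = 1 / 0.330396 = 3.0267
Σp_Iᵢ² = 0.1667² + 0.7833² + 0.0167² + 0.0167² + 0.0167² = 0.027789 + 0.613559 + 0.000279 + 0.000279 + 0.000279 = 0.642185
B_I = 1 / 0.642185 = 1.5572
Ranking by B (broadest → narrowest): morphospecies III (4.93) > morphospecies IV (3.03) > morphospecies I (1.56)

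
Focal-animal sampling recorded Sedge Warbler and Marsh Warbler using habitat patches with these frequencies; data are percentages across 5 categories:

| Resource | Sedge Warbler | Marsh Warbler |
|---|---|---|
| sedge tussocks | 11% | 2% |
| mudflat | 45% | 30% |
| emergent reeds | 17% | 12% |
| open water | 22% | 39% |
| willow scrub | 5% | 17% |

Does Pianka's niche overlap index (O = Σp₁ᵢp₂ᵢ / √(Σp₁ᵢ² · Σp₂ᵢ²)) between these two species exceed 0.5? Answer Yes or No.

Convert percentages to proportions (divide by 100).
Σ p₁ᵢp₂ᵢ = 0.0022 + 0.1350 + 0.0204 + 0.0858 + 0.0085 = 0.2519
Σp_1ᵢ² = 0.11² + 0.45² + 0.17² + 0.22² + 0.05² = 0.0121 + 0.2025 + 0.0289 + 0.0484 + 0.0025 = 0.2944
Σp_2ᵢ² = 0.02² + 0.30² + 0.12² + 0.39² + 0.17² = 0.0004 + 0.0900 + 0.0144 + 0.1521 + 0.0289 = 0.2858
O = 0.2519 / √(0.2944 × 0.2858) = 0.2519 / 0.29007 = 0.8684
O = 0.8684 > 0.5 → Yes.

Yes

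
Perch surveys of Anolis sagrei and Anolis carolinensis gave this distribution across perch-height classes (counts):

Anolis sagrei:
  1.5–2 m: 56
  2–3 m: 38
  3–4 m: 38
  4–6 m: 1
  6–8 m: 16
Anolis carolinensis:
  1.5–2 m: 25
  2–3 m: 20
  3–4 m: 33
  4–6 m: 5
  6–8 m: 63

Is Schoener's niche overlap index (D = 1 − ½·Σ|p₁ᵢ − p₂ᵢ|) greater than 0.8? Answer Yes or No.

No

Proportions for Anolis sagrei (n=149): 56/149=0.3758, 38/149=0.2550, 38/149=0.2550, 1/149=0.0067, 16/149=0.1074
Proportions for Anolis carolinensis (n=146): 25/146=0.1712, 20/146=0.1370, 33/146=0.2260, 5/146=0.0342, 63/146=0.4315
Σ|p₁ᵢ − p₂ᵢ| = 0.2046 + 0.1180 + 0.0290 + 0.0275 + 0.3241 = 0.7032
D = 1 − ½ × 0.7032 = 1 − 0.35160 = 0.64840
D = 0.64840 < 0.8 → No.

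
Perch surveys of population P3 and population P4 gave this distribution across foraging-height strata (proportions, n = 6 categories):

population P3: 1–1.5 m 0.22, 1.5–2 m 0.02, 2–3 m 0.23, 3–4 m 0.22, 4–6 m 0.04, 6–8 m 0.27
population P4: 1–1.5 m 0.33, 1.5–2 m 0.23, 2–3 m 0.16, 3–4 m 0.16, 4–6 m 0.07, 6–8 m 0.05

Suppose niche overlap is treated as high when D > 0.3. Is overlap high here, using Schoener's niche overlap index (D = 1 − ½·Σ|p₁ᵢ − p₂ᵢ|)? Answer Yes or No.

Σ|p₁ᵢ − p₂ᵢ| = 0.11 + 0.21 + 0.07 + 0.06 + 0.03 + 0.22 = 0.70
D = 1 − ½ × 0.70 = 1 − 0.350 = 0.6500
D = 0.6500 > 0.3 → Yes.

Yes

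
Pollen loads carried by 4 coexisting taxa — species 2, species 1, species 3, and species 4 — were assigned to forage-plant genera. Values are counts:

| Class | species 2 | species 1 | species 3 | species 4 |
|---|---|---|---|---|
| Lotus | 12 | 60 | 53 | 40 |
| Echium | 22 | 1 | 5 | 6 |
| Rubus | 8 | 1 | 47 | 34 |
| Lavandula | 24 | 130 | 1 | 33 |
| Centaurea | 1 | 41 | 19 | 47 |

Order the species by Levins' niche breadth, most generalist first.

Proportions for species 2 (n=67): 12/67=0.1791, 22/67=0.3284, 8/67=0.1194, 24/67=0.3582, 1/67=0.0149
Proportions for species 1 (n=233): 60/233=0.2575, 1/233=0.0043, 1/233=0.0043, 130/233=0.5579, 41/233=0.1760
Proportions for species 3 (n=125): 53/125=0.4240, 5/125=0.0400, 47/125=0.3760, 1/125=0.0080, 19/125=0.1520
Proportions for species 4 (n=160): 40/160=0.2500, 6/160=0.0375, 34/160=0.2125, 33/160=0.2063, 47/160=0.2938
Σp_2ᵢ² = 0.1791² + 0.3284² + 0.1194² + 0.3582² + 0.0149² = 0.032077 + 0.107847 + 0.014256 + 0.128307 + 0.000222 = 0.282709
B_2 = 1 / 0.282709 = 3.5372
Σp_1ᵢ² = 0.2575² + 0.0043² + 0.0043² + 0.5579² + 0.1760² = 0.066306 + 0.000018 + 0.000018 + 0.311252 + 0.030976 = 0.408570
B_1 = 1 / 0.408570 = 2.4476
Σp_3ᵢ² = 0.4240² + 0.0400² + 0.3760² + 0.0080² + 0.1520² = 0.179776 + 0.001600 + 0.141376 + 0.000064 + 0.023104 = 0.345920
B_3 = 1 / 0.345920 = 2.8908
Σp_4ᵢ² = 0.2500² + 0.0375² + 0.2125² + 0.2063² + 0.2938² = 0.062500 + 0.001406 + 0.045156 + 0.042560 + 0.086318 = 0.237940
B_4 = 1 / 0.237940 = 4.2027
Ranking by B (broadest → narrowest): species 4 (4.20) > species 2 (3.54) > species 3 (2.89) > species 1 (2.45)

species 4 > species 2 > species 3 > species 1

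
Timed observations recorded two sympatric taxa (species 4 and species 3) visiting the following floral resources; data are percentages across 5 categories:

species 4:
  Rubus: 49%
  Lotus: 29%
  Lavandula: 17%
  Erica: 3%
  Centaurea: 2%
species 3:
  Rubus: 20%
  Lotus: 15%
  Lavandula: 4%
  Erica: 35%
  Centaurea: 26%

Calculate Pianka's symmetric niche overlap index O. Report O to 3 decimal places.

Convert percentages to proportions (divide by 100).
Σ p₁ᵢp₂ᵢ = 0.0980 + 0.0435 + 0.0068 + 0.0105 + 0.0052 = 0.1640
Σp_1ᵢ² = 0.49² + 0.29² + 0.17² + 0.03² + 0.02² = 0.2401 + 0.0841 + 0.0289 + 0.0009 + 0.0004 = 0.3544
Σp_2ᵢ² = 0.20² + 0.15² + 0.04² + 0.35² + 0.26² = 0.0400 + 0.0225 + 0.0016 + 0.1225 + 0.0676 = 0.2542
O = 0.1640 / √(0.3544 × 0.2542) = 0.1640 / 0.300147 = 0.54640

0.546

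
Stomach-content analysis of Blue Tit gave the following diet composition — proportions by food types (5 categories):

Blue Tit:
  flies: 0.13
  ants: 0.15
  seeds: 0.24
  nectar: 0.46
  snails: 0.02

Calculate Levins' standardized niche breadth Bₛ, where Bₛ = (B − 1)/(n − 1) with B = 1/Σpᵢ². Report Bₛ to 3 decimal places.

Σpᵢ² = 0.13² + 0.15² + 0.24² + 0.46² + 0.02² = 0.0169 + 0.0225 + 0.0576 + 0.2116 + 0.0004 = 0.3090
B = 1 / 0.3090 = 3.23625
Bₛ = (B − 1)/(n − 1) = (3.23625 − 1)/(5 − 1) = 2.23625/4 = 0.55906

0.559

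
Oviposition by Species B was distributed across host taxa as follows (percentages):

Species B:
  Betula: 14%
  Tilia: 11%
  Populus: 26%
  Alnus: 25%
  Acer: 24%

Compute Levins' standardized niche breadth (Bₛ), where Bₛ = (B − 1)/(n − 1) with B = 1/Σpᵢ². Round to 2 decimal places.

Convert percentages to proportions (divide by 100).
Σpᵢ² = 0.14² + 0.11² + 0.26² + 0.25² + 0.24² = 0.0196 + 0.0121 + 0.0676 + 0.0625 + 0.0576 = 0.2194
B = 1 / 0.2194 = 4.5579
Bₛ = (B − 1)/(n − 1) = (4.5579 − 1)/(5 − 1) = 3.5579/4 = 0.8895

0.89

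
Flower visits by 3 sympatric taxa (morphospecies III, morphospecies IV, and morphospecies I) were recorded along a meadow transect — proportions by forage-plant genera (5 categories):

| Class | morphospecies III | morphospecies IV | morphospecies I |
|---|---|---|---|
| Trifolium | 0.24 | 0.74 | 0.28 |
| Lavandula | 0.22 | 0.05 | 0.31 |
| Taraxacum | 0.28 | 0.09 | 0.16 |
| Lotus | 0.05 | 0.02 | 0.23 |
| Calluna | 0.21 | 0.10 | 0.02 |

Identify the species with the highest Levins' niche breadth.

Σp_IIIᵢ² = 0.24² + 0.22² + 0.28² + 0.05² + 0.21² = 0.0576 + 0.0484 + 0.0784 + 0.0025 + 0.0441 = 0.2310
B_III = 1 / 0.2310 = 4.3290
Σp_IVᵢ² = 0.74² + 0.05² + 0.09² + 0.02² + 0.10² = 0.5476 + 0.0025 + 0.0081 + 0.0004 + 0.0100 = 0.5686
B_IV = 1 / 0.5686 = 1.7587
Σp_Iᵢ² = 0.28² + 0.31² + 0.16² + 0.23² + 0.02² = 0.0784 + 0.0961 + 0.0256 + 0.0529 + 0.0004 = 0.2534
B_I = 1 / 0.2534 = 3.9463
Highest B → broadest niche (most generalist): morphospecies III (B = 4.33).

morphospecies III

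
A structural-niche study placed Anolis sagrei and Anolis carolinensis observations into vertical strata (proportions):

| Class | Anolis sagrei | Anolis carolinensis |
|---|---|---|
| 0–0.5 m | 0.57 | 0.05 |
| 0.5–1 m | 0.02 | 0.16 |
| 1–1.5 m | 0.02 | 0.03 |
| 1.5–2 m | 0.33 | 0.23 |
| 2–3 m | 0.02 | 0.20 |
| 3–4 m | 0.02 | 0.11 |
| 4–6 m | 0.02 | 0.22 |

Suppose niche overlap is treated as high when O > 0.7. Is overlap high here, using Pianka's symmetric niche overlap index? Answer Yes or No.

No

Σ p₁ᵢp₂ᵢ = 0.0285 + 0.0032 + 0.0006 + 0.0759 + 0.0040 + 0.0022 + 0.0044 = 0.1188
Σp_1ᵢ² = 0.57² + 0.02² + 0.02² + 0.33² + 0.02² + 0.02² + 0.02² = 0.3249 + 0.0004 + 0.0004 + 0.1089 + 0.0004 + 0.0004 + 0.0004 = 0.4358
Σp_2ᵢ² = 0.05² + 0.16² + 0.03² + 0.23² + 0.20² + 0.11² + 0.22² = 0.0025 + 0.0256 + 0.0009 + 0.0529 + 0.0400 + 0.0121 + 0.0484 = 0.1824
O = 0.1188 / √(0.4358 × 0.1824) = 0.1188 / 0.28194 = 0.4214
O = 0.4214 < 0.7 → No.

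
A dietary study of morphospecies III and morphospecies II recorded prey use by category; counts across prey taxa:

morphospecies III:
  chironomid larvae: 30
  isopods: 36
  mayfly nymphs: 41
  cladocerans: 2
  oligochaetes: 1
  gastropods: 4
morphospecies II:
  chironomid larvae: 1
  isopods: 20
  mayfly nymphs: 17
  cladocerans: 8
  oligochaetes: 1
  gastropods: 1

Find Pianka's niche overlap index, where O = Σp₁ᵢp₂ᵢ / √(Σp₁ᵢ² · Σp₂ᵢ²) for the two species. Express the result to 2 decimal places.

Proportions for morphospecies III (n=114): 30/114=0.2632, 36/114=0.3158, 41/114=0.3596, 2/114=0.0175, 1/114=0.0088, 4/114=0.0351
Proportions for morphospecies II (n=48): 1/48=0.0208, 20/48=0.4167, 17/48=0.3542, 8/48=0.1667, 1/48=0.0208, 1/48=0.0208
Σ p₁ᵢp₂ᵢ = 0.005475 + 0.131594 + 0.127370 + 0.002917 + 0.000183 + 0.000730 = 0.268269
Σp_1ᵢ² = 0.2632² + 0.3158² + 0.3596² + 0.0175² + 0.0088² + 0.0351² = 0.069274 + 0.099730 + 0.129312 + 0.000306 + 0.000077 + 0.001232 = 0.299931
Σp_2ᵢ² = 0.0208² + 0.4167² + 0.3542² + 0.1667² + 0.0208² + 0.0208² = 0.000433 + 0.173639 + 0.125458 + 0.027789 + 0.000433 + 0.000433 = 0.328185
O = 0.268269 / √(0.299931 × 0.328185) = 0.268269 / 0.3137401 = 0.8551

0.86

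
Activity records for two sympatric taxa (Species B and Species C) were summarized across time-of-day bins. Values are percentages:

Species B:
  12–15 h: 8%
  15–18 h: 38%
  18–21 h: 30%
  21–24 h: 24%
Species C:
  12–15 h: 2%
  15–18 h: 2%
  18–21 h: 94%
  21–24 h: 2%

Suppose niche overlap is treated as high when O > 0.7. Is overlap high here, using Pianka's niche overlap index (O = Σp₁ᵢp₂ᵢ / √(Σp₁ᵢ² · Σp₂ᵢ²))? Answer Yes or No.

Convert percentages to proportions (divide by 100).
Σ p₁ᵢp₂ᵢ = 0.0016 + 0.0076 + 0.2820 + 0.0048 = 0.2960
Σp_1ᵢ² = 0.08² + 0.38² + 0.30² + 0.24² = 0.0064 + 0.1444 + 0.0900 + 0.0576 = 0.2984
Σp_2ᵢ² = 0.02² + 0.02² + 0.94² + 0.02² = 0.0004 + 0.0004 + 0.8836 + 0.0004 = 0.8848
O = 0.2960 / √(0.2984 × 0.8848) = 0.2960 / 0.51383 = 0.5761
O = 0.5761 < 0.7 → No.

No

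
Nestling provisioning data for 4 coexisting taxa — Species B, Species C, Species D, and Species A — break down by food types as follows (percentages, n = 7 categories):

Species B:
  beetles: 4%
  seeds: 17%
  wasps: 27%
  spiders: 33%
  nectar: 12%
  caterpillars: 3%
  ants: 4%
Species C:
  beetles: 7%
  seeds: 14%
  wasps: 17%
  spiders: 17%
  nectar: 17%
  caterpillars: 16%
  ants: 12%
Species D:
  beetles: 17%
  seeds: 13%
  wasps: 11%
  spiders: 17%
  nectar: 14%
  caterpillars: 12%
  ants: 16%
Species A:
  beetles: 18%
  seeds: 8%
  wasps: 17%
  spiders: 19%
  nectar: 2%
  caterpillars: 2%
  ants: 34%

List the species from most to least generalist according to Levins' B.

Species D > Species C > Species A > Species B

Convert percentages to proportions (divide by 100).
Σp_Bᵢ² = 0.04² + 0.17² + 0.27² + 0.33² + 0.12² + 0.03² + 0.04² = 0.0016 + 0.0289 + 0.0729 + 0.1089 + 0.0144 + 0.0009 + 0.0016 = 0.2292
B_B = 1 / 0.2292 = 4.3630
Σp_Cᵢ² = 0.07² + 0.14² + 0.17² + 0.17² + 0.17² + 0.16² + 0.12² = 0.0049 + 0.0196 + 0.0289 + 0.0289 + 0.0289 + 0.0256 + 0.0144 = 0.1512
B_C = 1 / 0.1512 = 6.6138
Σp_Dᵢ² = 0.17² + 0.13² + 0.11² + 0.17² + 0.14² + 0.12² + 0.16² = 0.0289 + 0.0169 + 0.0121 + 0.0289 + 0.0196 + 0.0144 + 0.0256 = 0.1464
B_D = 1 / 0.1464 = 6.8306
Σp_Aᵢ² = 0.18² + 0.08² + 0.17² + 0.19² + 0.02² + 0.02² + 0.34² = 0.0324 + 0.0064 + 0.0289 + 0.0361 + 0.0004 + 0.0004 + 0.1156 = 0.2202
B_A = 1 / 0.2202 = 4.5413
Ranking by B (broadest → narrowest): Species D (6.83) > Species C (6.61) > Species A (4.54) > Species B (4.36)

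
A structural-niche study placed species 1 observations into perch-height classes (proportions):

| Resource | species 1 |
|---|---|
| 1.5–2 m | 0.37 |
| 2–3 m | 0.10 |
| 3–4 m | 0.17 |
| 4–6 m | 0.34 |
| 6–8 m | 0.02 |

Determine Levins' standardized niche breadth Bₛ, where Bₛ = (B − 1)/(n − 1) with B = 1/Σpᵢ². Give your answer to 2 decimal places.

0.61

Σpᵢ² = 0.37² + 0.10² + 0.17² + 0.34² + 0.02² = 0.1369 + 0.0100 + 0.0289 + 0.1156 + 0.0004 = 0.2918
B = 1 / 0.2918 = 3.4270
Bₛ = (B − 1)/(n − 1) = (3.4270 − 1)/(5 − 1) = 2.4270/4 = 0.6068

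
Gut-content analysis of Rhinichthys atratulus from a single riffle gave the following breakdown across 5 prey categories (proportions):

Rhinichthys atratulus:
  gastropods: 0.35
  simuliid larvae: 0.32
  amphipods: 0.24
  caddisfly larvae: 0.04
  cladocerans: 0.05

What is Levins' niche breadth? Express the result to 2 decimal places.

Σpᵢ² = 0.35² + 0.32² + 0.24² + 0.04² + 0.05² = 0.1225 + 0.1024 + 0.0576 + 0.0016 + 0.0025 = 0.2866
B = 1 / 0.2866 = 3.4892

3.49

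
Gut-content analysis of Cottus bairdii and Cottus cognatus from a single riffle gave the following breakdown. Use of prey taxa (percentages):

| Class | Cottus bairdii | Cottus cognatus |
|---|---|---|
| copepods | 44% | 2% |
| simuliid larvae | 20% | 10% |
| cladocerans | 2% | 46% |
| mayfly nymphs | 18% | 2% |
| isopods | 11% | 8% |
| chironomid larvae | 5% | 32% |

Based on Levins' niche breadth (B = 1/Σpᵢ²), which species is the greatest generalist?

Cottus bairdii

Convert percentages to proportions (divide by 100).
Σp_bairᵢ² = 0.44² + 0.20² + 0.02² + 0.18² + 0.11² + 0.05² = 0.1936 + 0.0400 + 0.0004 + 0.0324 + 0.0121 + 0.0025 = 0.2810
B_bair = 1 / 0.2810 = 3.5587
Σp_cognᵢ² = 0.02² + 0.10² + 0.46² + 0.02² + 0.08² + 0.32² = 0.0004 + 0.0100 + 0.2116 + 0.0004 + 0.0064 + 0.1024 = 0.3312
B_cogn = 1 / 0.3312 = 3.0193
Highest B → broadest niche (most generalist): Cottus bairdii (B = 3.56).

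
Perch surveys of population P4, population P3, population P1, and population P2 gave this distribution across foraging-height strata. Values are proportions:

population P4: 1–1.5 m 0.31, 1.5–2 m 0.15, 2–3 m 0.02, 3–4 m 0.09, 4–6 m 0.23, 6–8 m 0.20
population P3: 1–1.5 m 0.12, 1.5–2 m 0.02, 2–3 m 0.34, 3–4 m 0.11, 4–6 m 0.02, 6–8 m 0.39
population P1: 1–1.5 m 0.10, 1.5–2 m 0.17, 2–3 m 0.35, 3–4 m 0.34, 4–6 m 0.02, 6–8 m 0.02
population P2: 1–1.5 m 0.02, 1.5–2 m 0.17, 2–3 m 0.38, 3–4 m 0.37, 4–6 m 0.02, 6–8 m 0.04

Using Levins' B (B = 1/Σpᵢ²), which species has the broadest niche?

Σp_P4ᵢ² = 0.31² + 0.15² + 0.02² + 0.09² + 0.23² + 0.20² = 0.0961 + 0.0225 + 0.0004 + 0.0081 + 0.0529 + 0.0400 = 0.2200
B_P4 = 1 / 0.2200 = 4.5455
Σp_P3ᵢ² = 0.12² + 0.02² + 0.34² + 0.11² + 0.02² + 0.39² = 0.0144 + 0.0004 + 0.1156 + 0.0121 + 0.0004 + 0.1521 = 0.2950
B_P3 = 1 / 0.2950 = 3.3898
Σp_P1ᵢ² = 0.10² + 0.17² + 0.35² + 0.34² + 0.02² + 0.02² = 0.0100 + 0.0289 + 0.1225 + 0.1156 + 0.0004 + 0.0004 = 0.2778
B_P1 = 1 / 0.2778 = 3.5997
Σp_P2ᵢ² = 0.02² + 0.17² + 0.38² + 0.37² + 0.02² + 0.04² = 0.0004 + 0.0289 + 0.1444 + 0.1369 + 0.0004 + 0.0016 = 0.3126
B_P2 = 1 / 0.3126 = 3.1990
Highest B → broadest niche (most generalist): population P4 (B = 4.55).

population P4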